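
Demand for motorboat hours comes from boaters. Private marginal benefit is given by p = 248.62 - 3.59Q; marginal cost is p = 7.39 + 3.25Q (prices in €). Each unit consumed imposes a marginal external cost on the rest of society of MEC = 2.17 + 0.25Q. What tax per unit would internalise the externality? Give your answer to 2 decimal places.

Social marginal benefit = demand − MEC = 246.45 - 3.84Q.
Set SMB = MC: 246.45 - 3.84Q = 7.39 + 3.25Q → Q* = 33.7179.
The Pigouvian tax equals MEC at Q*: 2.17 + 0.25×33.7179 = 10.5995.

tax = €10.60 per unit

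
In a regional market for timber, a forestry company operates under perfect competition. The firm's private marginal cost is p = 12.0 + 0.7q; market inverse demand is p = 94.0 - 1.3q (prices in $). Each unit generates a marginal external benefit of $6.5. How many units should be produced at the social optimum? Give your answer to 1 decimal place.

Social marginal cost = private MC − MEB = 5.5 + 0.7q.
Set SMC = demand: 5.5 + 0.7q = 94.0 - 1.3q → q* = 44.2500.

q* = 44.3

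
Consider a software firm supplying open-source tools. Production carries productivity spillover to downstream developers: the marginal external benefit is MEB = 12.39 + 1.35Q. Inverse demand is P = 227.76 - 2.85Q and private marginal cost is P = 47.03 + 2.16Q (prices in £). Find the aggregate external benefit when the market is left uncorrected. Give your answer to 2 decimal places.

Market equilibrium (private): 47.03 + 2.16Q = 227.76 - 2.85Q → Q_m = 36.0739.
Total external benefit = ∫₀^{Q_m} (12.39 + 1.35Q) dQ = 12.39×36.0739 + ½×1.35×36.0739² = 1325.3508.

£1325.35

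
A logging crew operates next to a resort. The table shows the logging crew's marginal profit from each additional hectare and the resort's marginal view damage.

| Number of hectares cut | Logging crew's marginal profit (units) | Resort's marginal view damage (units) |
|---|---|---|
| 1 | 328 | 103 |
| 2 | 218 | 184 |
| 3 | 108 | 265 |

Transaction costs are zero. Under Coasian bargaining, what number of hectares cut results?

2

Bargaining reaches the level where marginal profit last exceeds marginal view damage.
That holds through level 2 (218 ≥ 184) but not at 3 (108 < 265).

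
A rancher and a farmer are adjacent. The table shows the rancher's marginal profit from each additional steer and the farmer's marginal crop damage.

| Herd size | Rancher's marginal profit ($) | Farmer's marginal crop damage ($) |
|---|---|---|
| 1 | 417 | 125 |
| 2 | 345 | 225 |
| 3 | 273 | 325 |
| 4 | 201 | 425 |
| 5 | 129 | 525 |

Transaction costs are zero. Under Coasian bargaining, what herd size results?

Bargaining reaches the level where marginal profit last exceeds marginal crop damage.
That holds through level 2 (345 ≥ 225) but not at 3 (273 < 325).

2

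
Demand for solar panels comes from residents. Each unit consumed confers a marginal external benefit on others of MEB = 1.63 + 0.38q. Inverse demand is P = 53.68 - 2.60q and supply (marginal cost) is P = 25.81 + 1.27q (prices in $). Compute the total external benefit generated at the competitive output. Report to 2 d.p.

$21.59

Market equilibrium (private): 25.81 + 1.27q = 53.68 - 2.60q → q_m = 7.2016.
Total external benefit = ∫₀^{q_m} (1.63 + 0.38q) dq = 1.63×7.2016 + ½×0.38×7.2016² = 21.5926.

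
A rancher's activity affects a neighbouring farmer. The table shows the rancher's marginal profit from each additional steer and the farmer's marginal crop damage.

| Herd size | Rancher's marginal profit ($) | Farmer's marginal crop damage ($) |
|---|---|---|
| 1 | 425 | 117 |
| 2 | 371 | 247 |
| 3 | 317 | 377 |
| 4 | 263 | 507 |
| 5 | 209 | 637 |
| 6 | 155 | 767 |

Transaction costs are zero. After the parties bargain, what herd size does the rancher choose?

2

Bargaining reaches the level where marginal profit last exceeds marginal crop damage.
That holds through level 2 (371 ≥ 247) but not at 3 (317 < 377).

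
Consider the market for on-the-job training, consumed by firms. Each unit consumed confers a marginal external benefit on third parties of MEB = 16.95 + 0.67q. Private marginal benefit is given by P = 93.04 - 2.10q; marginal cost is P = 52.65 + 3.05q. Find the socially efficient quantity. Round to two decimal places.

q* = 12.80

Social marginal benefit = demand + MEB = 109.99 - 1.43q.
Set SMB = MC: 109.99 - 1.43q = 52.65 + 3.05q → q* = 12.7991.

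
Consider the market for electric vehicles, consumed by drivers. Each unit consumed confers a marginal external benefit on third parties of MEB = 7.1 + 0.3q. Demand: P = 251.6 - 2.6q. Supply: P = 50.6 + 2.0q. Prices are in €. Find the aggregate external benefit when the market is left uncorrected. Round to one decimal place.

Market equilibrium (private): 50.6 + 2.0q = 251.6 - 2.6q → q_m = 43.6957.
Total external benefit = ∫₀^{q_m} (7.1 + 0.3q) dq = 7.1×43.6957 + ½×0.3×43.6957² = 596.6366.

€596.6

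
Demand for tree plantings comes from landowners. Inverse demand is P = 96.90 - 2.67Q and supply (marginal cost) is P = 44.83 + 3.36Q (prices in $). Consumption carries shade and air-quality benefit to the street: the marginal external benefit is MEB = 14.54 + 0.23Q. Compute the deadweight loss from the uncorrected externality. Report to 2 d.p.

Market equilibrium (private): 44.83 + 3.36Q = 96.90 - 2.67Q → Q_m = 8.6352.
Social marginal benefit = demand + MEB = 111.44 - 2.44Q.
Set SMB = MC: 111.44 - 2.44Q = 44.83 + 3.36Q → Q* = 11.4845.
Between Q* and Q_m the wedge SMB − MC runs linearly from 0 to MEB(Q_m), so the loss is a triangle.
DWL = ½ × 2.8493 × 16.5261 = 23.5439.

DWL = $23.54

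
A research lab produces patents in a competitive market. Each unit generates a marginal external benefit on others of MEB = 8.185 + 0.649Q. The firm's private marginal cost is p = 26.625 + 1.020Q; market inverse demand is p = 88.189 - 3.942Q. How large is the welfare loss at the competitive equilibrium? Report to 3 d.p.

DWL = 30.564

Market equilibrium (private): 26.625 + 1.020Q = 88.189 - 3.942Q → Q_m = 12.4071.
Social marginal cost = private MC − MEB = 18.440 + 0.371Q.
Set SMC = demand: 18.440 + 0.371Q = 88.189 - 3.942Q → Q* = 16.1718.
Between Q* and Q_m the wedge demand − SMC runs linearly from 0 to MEB(Q_m), so the loss is a triangle.
DWL = ½ × 3.7647 × 16.2372 = 30.5641.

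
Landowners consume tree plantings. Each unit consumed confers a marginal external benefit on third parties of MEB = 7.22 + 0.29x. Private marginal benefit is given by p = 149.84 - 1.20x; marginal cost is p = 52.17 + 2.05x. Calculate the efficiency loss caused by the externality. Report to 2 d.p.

DWL = 42.89

Market equilibrium (private): 52.17 + 2.05x = 149.84 - 1.20x → x_m = 30.0523.
Social marginal benefit = demand + MEB = 157.06 - 0.91x.
Set SMB = MC: 157.06 - 0.91x = 52.17 + 2.05x → x* = 35.4358.
Between x* and x_m the wedge SMB − MC runs linearly from 0 to MEB(x_m), so the loss is a triangle.
DWL = ½ × 5.3835 × 15.9352 = 42.8936.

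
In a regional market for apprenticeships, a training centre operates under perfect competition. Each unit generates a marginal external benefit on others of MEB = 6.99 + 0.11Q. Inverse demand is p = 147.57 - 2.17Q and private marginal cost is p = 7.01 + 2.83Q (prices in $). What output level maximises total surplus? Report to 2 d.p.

Social marginal cost = private MC − MEB = 0.02 + 2.72Q.
Set SMC = demand: 0.02 + 2.72Q = 147.57 - 2.17Q → Q* = 30.1738.

Q* = 30.17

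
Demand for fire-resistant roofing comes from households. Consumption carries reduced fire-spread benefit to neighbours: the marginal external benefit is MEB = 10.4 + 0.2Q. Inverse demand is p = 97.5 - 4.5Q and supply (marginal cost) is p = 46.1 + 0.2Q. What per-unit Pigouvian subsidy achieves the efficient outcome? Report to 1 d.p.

subsidy = 13.1 per unit

Social marginal benefit = demand + MEB = 107.9 - 4.3Q.
Set SMB = MC: 107.9 - 4.3Q = 46.1 + 0.2Q → Q* = 13.7333.
The Pigouvian subsidy equals MEB at Q*: 10.4 + 0.2×13.7333 = 13.1467.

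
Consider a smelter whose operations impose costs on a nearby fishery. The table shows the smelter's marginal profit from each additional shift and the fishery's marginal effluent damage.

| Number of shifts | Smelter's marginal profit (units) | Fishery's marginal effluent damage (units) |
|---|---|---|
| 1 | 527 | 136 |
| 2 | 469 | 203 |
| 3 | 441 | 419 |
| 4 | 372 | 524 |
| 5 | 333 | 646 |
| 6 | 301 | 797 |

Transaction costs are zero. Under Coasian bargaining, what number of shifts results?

Bargaining reaches the level where marginal profit last exceeds marginal effluent damage.
That holds through level 3 (441 ≥ 419) but not at 4 (372 < 524).

3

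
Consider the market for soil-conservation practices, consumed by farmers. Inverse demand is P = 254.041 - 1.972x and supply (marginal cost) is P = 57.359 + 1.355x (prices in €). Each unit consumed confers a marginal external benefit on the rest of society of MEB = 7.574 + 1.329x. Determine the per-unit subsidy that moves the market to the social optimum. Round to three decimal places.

Social marginal benefit = demand + MEB = 261.615 - 0.643x.
Set SMB = MC: 261.615 - 0.643x = 57.359 + 1.355x → x* = 102.2302.
The Pigouvian subsidy equals MEB at x*: 7.574 + 1.329×102.2302 = 143.4379.

subsidy = €143.438 per unit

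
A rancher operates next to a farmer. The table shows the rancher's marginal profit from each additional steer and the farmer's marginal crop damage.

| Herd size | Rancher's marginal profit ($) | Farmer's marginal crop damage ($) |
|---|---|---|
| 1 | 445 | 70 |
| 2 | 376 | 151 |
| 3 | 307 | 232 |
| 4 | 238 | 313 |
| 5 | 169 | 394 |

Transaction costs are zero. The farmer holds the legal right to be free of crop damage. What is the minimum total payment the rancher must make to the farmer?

$453

Efficient level: marginal profit ≥ marginal crop damage through level 3, so k* = 3.
With the farmer holding the right, the rancher must at least compensate total damage at k*: 70 + 151 + 232 = 453.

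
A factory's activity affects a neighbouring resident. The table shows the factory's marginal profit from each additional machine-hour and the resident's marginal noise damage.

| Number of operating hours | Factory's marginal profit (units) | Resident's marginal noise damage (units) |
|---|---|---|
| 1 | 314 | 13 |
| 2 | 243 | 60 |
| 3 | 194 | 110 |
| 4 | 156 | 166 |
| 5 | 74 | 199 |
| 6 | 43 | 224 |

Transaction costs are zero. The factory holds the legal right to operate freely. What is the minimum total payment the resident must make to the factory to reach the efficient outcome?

273

Left alone the factory would choose level 6 (marginal profit stays positive).
Efficient level: k* = 3 (marginal profit ≥ marginal noise damage through 3).
The resident must at least cover the factory's forgone profit from cutting 6→3: 156 + 74 + 43 = 273.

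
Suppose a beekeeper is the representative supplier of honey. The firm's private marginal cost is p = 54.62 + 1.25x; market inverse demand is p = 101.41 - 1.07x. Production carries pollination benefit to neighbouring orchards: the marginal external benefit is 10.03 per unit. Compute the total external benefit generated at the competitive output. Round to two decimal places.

202.29

Market equilibrium (private): 54.62 + 1.25x = 101.41 - 1.07x → x_m = 20.1681.
Total external benefit = MEB × x_m = 10.03 × 20.1681 = 202.2860.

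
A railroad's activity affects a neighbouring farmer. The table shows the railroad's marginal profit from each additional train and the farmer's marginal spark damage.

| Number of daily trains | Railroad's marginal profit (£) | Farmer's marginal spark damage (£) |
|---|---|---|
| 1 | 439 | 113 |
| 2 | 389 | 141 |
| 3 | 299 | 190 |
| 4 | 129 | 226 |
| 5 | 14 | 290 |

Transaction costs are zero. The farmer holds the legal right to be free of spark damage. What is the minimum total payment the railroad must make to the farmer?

£444

Efficient level: marginal profit ≥ marginal spark damage through level 3, so k* = 3.
With the farmer holding the right, the railroad must at least compensate total damage at k*: 113 + 141 + 190 = 444.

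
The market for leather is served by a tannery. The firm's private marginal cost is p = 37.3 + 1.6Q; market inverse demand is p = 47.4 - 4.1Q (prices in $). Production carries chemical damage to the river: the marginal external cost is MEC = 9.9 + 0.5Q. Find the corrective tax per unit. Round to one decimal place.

tax = $9.9 per unit

Social marginal cost = private MC + MEC = 47.2 + 2.1Q.
Set SMC = demand: 47.2 + 2.1Q = 47.4 - 4.1Q → Q* = 0.0323.
The Pigouvian tax equals MEC at Q*: 9.9 + 0.5×0.0323 = 9.9162.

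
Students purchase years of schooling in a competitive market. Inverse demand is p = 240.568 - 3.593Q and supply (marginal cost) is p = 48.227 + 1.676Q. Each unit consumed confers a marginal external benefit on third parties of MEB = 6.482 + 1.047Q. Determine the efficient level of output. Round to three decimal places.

Social marginal benefit = demand + MEB = 247.050 - 2.546Q.
Set SMB = MC: 247.050 - 2.546Q = 48.227 + 1.676Q → Q* = 47.0921.

Q* = 47.092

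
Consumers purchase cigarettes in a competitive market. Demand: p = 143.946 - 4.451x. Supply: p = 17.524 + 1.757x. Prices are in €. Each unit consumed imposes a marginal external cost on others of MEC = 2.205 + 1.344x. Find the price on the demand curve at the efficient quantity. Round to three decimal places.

Social marginal benefit = demand − MEC = 141.741 - 5.795x.
Set SMB = MC: 141.741 - 5.795x = 17.524 + 1.757x → x* = 16.4482.
Consumer price on the demand curve at x*: 143.946 − 4.451×16.4482 = 70.7351.

P = €70.735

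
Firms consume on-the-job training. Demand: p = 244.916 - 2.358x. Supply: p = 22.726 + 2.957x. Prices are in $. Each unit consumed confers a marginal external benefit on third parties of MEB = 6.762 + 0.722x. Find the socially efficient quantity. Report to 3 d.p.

x* = 49.848

Social marginal benefit = demand + MEB = 251.678 - 1.636x.
Set SMB = MC: 251.678 - 1.636x = 22.726 + 2.957x → x* = 49.8480.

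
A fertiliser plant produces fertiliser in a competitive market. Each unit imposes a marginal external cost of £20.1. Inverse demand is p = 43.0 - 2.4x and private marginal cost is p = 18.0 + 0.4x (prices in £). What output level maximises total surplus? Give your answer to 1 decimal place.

x* = 1.8

Social marginal cost = private MC + MEC = 38.1 + 0.4x.
Set SMC = demand: 38.1 + 0.4x = 43.0 - 2.4x → x* = 1.7500.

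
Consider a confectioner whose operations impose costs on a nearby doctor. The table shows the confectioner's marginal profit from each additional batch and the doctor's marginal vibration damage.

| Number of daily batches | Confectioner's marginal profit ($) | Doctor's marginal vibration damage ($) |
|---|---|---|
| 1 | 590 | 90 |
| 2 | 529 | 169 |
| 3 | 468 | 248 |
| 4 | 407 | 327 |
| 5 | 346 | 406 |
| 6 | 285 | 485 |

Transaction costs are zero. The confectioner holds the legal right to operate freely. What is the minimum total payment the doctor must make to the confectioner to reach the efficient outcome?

Left alone the confectioner would choose level 6 (marginal profit stays positive).
Efficient level: k* = 4 (marginal profit ≥ marginal vibration damage through 4).
The doctor must at least cover the confectioner's forgone profit from cutting 6→4: 346 + 285 = 631.

$631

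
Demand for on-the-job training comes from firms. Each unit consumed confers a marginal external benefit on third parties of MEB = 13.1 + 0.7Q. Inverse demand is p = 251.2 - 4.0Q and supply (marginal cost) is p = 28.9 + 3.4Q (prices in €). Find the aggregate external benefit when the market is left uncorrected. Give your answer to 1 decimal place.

€709.4

Market equilibrium (private): 28.9 + 3.4Q = 251.2 - 4.0Q → Q_m = 30.0405.
Total external benefit = ∫₀^{Q_m} (13.1 + 0.7Q) dQ = 13.1×30.0405 + ½×0.7×30.0405² = 709.3816.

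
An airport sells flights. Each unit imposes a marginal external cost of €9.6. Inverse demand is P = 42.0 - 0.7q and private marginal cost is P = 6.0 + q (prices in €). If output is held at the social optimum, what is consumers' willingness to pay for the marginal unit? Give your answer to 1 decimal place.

P = €31.1

Social marginal cost = private MC + MEC = 15.6 + q.
Set SMC = demand: 15.6 + q = 42.0 - 0.7q → q* = 15.5294.
Consumer price on the demand curve at q*: 42.0 − 0.7×15.5294 = 31.1294.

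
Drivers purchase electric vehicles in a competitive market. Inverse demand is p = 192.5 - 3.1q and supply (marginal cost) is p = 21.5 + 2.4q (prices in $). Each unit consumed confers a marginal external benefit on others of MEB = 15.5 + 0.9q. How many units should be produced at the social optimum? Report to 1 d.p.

q* = 40.5

Social marginal benefit = demand + MEB = 208.0 - 2.2q.
Set SMB = MC: 208.0 - 2.2q = 21.5 + 2.4q → q* = 40.5435.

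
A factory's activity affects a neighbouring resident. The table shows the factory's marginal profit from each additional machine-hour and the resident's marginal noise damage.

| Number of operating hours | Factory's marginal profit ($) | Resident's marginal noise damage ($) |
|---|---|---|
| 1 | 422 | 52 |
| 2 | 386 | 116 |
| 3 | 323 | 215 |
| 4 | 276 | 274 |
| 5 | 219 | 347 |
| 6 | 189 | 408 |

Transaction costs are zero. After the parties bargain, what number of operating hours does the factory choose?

4

Bargaining reaches the level where marginal profit last exceeds marginal noise damage.
That holds through level 4 (276 ≥ 274) but not at 5 (219 < 347).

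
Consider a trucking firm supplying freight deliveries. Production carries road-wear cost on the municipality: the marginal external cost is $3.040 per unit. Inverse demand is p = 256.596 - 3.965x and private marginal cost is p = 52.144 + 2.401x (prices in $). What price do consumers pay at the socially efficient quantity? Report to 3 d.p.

Social marginal cost = private MC + MEC = 55.184 + 2.401x.
Set SMC = demand: 55.184 + 2.401x = 256.596 - 3.965x → x* = 31.6387.
Consumer price on the demand curve at x*: 256.596 − 3.965×31.6387 = 131.1486.

P = $131.149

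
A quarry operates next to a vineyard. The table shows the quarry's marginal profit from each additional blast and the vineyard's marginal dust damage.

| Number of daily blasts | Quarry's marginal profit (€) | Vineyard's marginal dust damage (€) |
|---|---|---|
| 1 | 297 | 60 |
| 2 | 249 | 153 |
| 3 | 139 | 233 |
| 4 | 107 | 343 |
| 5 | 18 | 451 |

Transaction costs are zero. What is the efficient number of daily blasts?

2

Bargaining reaches the level where marginal profit last exceeds marginal dust damage.
That holds through level 2 (249 ≥ 153) but not at 3 (139 < 233).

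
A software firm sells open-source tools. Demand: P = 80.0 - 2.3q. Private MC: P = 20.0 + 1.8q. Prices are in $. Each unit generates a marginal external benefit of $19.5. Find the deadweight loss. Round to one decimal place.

DWL = $46.4

Market equilibrium (private): 20.0 + 1.8q = 80.0 - 2.3q → q_m = 14.6341.
Social marginal cost = private MC − MEB = 0.5 + 1.8q.
Set SMC = demand: 0.5 + 1.8q = 80.0 - 2.3q → q* = 19.3902.
The loss is the area between SMC and demand from q* to q_m; with linear curves that's a triangle of height MEB(q_m).
DWL = ½ × 4.7561 × 19.5000 = 46.3720.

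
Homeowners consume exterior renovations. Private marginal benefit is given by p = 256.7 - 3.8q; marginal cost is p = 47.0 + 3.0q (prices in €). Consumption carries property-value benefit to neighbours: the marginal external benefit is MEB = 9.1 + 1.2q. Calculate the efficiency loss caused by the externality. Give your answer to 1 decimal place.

Market equilibrium (private): 47.0 + 3.0q = 256.7 - 3.8q → q_m = 30.8382.
Social marginal benefit = demand + MEB = 265.8 - 2.6q.
Set SMB = MC: 265.8 - 2.6q = 47.0 + 3.0q → q* = 39.0714.
The loss is the area between SMB and MC from q* to q_m; with linear curves that's a triangle of height MEB(q_m).
DWL = ½ × 8.2332 × 46.1059 = 189.7995.

DWL = €189.8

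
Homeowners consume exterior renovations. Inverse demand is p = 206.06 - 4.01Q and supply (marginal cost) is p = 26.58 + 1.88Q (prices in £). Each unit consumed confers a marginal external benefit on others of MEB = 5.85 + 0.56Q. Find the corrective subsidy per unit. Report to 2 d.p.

subsidy = £25.32 per unit

Social marginal benefit = demand + MEB = 211.91 - 3.45Q.
Set SMB = MC: 211.91 - 3.45Q = 26.58 + 1.88Q → Q* = 34.7711.
The Pigouvian subsidy equals MEB at Q*: 5.85 + 0.56×34.7711 = 25.3218.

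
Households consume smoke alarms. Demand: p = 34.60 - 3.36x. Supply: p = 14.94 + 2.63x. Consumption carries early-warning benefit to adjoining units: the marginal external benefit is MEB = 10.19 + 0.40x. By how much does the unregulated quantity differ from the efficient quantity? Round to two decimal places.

Market equilibrium (private): 14.94 + 2.63x = 34.60 - 3.36x → x_m = 3.2821.
Social marginal benefit = demand + MEB = 44.79 - 2.96x.
Set SMB = MC: 44.79 - 2.96x = 14.94 + 2.63x → x* = 5.3399.
Gap = |3.2821 − 5.3399| = 2.0578.

2.06 units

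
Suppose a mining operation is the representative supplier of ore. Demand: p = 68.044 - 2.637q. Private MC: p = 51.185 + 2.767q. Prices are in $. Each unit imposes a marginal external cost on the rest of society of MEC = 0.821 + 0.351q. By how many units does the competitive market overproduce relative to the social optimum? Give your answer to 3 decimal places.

Market equilibrium (private): 51.185 + 2.767q = 68.044 - 2.637q → q_m = 3.1197.
Social marginal cost = private MC + MEC = 52.006 + 3.118q.
Set SMC = demand: 52.006 + 3.118q = 68.044 - 2.637q → q* = 2.7868.
Gap = |3.1197 − 2.7868| = 0.3329.

0.333 units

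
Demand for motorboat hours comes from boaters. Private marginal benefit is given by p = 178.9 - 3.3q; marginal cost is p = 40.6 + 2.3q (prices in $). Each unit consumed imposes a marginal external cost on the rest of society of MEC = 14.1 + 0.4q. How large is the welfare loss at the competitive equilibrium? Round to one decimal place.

Market equilibrium (private): 40.6 + 2.3q = 178.9 - 3.3q → q_m = 24.6964.
Social marginal benefit = demand − MEC = 164.8 - 3.7q.
Set SMB = MC: 164.8 - 3.7q = 40.6 + 2.3q → q* = 20.7000.
The welfare-loss triangle has base |q_m − q*| and height MEC(q_m) (the vertical gap between SMB and MC is zero at q* and MEC at q_m).
DWL = ½ × 3.9964 × 23.9786 = 47.9140.

DWL = $47.9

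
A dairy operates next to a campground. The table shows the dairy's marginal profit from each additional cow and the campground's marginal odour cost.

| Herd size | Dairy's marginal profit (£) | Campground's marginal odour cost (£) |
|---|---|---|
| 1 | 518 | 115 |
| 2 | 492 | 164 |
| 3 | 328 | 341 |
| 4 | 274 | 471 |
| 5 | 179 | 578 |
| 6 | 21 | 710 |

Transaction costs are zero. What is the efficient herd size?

Bargaining reaches the level where marginal profit last exceeds marginal odour cost.
That holds through level 2 (492 ≥ 164) but not at 3 (328 < 341).

2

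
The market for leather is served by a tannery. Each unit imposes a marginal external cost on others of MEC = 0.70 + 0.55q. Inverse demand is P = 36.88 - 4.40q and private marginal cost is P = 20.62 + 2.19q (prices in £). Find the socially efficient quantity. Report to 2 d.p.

Social marginal cost = private MC + MEC = 21.32 + 2.74q.
Set SMC = demand: 21.32 + 2.74q = 36.88 - 4.40q → q* = 2.1793.

q* = 2.18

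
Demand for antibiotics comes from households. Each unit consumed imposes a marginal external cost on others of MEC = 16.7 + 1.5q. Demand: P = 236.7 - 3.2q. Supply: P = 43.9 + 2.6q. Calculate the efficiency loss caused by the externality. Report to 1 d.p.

Market equilibrium (private): 43.9 + 2.6q = 236.7 - 3.2q → q_m = 33.2414.
Social marginal benefit = demand − MEC = 220.0 - 4.7q.
Set SMB = MC: 220.0 - 4.7q = 43.9 + 2.6q → q* = 24.1233.
Height of the DWL triangle at q_m is MC(q_m) − SMB(q_m) = MEC(q_m) = 66.5621.
DWL = ½ × 9.1181 × 66.5621 = 303.4599.

DWL = 303.5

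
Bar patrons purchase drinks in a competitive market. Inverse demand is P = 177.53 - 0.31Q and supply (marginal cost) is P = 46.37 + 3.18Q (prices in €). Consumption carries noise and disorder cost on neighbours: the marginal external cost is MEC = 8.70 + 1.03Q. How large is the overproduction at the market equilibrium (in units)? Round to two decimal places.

10.49 units

Market equilibrium (private): 46.37 + 3.18Q = 177.53 - 0.31Q → Q_m = 37.5817.
Social marginal benefit = demand − MEC = 168.83 - 1.34Q.
Set SMB = MC: 168.83 - 1.34Q = 46.37 + 3.18Q → Q* = 27.0929.
Gap = |37.5817 − 27.0929| = 10.4888.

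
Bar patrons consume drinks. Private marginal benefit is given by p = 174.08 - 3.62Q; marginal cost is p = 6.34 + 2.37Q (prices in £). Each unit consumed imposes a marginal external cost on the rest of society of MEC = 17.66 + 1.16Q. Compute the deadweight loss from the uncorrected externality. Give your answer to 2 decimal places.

Market equilibrium (private): 6.34 + 2.37Q = 174.08 - 3.62Q → Q_m = 28.0033.
Social marginal benefit = demand − MEC = 156.42 - 4.78Q.
Set SMB = MC: 156.42 - 4.78Q = 6.34 + 2.37Q → Q* = 20.9902.
Height of the DWL triangle at Q_m is MC(Q_m) − SMB(Q_m) = MEC(Q_m) = 50.1439.
DWL = ½ × 7.0131 × 50.1439 = 175.8321.

DWL = £175.83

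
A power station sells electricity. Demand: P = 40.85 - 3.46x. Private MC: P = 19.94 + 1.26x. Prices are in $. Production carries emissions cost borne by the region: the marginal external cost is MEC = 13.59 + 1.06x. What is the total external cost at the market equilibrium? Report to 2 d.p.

Market equilibrium (private): 19.94 + 1.26x = 40.85 - 3.46x → x_m = 4.4301.
Total external cost = ∫₀^{x_m} (13.59 + 1.06x) dx = 13.59×4.4301 + ½×1.06×4.4301² = 70.6067.

$70.61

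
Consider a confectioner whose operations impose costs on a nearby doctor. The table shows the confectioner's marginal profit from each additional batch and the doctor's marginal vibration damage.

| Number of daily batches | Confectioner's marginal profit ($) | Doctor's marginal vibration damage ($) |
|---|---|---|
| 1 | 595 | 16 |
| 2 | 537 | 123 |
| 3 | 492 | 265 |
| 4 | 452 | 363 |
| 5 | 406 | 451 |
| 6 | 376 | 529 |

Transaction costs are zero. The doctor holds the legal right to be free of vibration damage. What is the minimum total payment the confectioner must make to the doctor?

$767

Efficient level: marginal profit ≥ marginal vibration damage through level 4, so k* = 4.
With the doctor holding the right, the confectioner must at least compensate total damage at k*: 16 + 123 + 265 + 363 = 767.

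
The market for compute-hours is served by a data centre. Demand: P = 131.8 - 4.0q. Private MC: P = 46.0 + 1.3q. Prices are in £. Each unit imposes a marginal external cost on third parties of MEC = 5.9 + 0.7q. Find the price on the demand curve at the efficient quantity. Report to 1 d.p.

P = £78.5

Social marginal cost = private MC + MEC = 51.9 + 2.0q.
Set SMC = demand: 51.9 + 2.0q = 131.8 - 4.0q → q* = 13.3167.
Consumer price on the demand curve at q*: 131.8 − 4.0×13.3167 = 78.5332.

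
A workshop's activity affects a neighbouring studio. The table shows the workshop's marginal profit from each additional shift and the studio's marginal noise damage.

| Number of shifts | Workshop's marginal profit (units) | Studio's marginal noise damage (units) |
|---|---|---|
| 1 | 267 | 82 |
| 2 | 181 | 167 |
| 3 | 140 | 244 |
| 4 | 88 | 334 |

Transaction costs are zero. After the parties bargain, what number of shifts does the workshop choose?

2

Bargaining reaches the level where marginal profit last exceeds marginal noise damage.
That holds through level 2 (181 ≥ 167) but not at 3 (140 < 244).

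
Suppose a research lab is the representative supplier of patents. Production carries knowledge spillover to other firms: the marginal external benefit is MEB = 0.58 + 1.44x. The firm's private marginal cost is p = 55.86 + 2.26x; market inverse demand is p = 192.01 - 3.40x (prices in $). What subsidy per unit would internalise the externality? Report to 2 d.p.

Social marginal cost = private MC − MEB = 55.28 + 0.82x.
Set SMC = demand: 55.28 + 0.82x = 192.01 - 3.40x → x* = 32.4005.
The Pigouvian subsidy equals MEB at x*: 0.58 + 1.44×32.4005 = 47.2367.

subsidy = $47.24 per unit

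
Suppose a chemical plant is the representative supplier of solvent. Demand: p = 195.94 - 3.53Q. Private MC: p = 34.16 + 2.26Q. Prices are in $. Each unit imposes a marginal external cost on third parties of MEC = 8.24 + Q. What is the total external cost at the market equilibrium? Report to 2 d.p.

Market equilibrium (private): 34.16 + 2.26Q = 195.94 - 3.53Q → Q_m = 27.9413.
Total external cost = ∫₀^{Q_m} (8.24 + 1.00Q) dQ = 8.24×27.9413 + ½×1.00×27.9413² = 620.5944.

$620.59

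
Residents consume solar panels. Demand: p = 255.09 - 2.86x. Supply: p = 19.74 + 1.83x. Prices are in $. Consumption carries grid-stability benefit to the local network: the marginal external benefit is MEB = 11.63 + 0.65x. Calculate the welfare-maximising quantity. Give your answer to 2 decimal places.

x* = 61.13

Social marginal benefit = demand + MEB = 266.72 - 2.21x.
Set SMB = MC: 266.72 - 2.21x = 19.74 + 1.83x → x* = 61.1337.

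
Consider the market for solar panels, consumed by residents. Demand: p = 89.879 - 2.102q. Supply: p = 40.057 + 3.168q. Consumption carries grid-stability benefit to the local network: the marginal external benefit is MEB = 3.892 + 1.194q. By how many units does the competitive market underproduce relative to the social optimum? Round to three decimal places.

Market equilibrium (private): 40.057 + 3.168q = 89.879 - 2.102q → q_m = 9.4539.
Social marginal benefit = demand + MEB = 93.771 - 0.908q.
Set SMB = MC: 93.771 - 0.908q = 40.057 + 3.168q → q* = 13.1781.
Gap = |9.4539 − 13.1781| = 3.7242.

3.724 units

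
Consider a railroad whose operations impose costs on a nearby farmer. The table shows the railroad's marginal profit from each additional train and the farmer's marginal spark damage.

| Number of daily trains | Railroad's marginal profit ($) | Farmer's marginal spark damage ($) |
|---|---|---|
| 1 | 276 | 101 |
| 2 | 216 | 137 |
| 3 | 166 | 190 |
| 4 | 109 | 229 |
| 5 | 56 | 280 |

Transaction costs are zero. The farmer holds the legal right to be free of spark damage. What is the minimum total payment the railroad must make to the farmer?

$238

Efficient level: marginal profit ≥ marginal spark damage through level 2, so k* = 2.
With the farmer holding the right, the railroad must at least compensate total damage at k*: 101 + 137 = 238.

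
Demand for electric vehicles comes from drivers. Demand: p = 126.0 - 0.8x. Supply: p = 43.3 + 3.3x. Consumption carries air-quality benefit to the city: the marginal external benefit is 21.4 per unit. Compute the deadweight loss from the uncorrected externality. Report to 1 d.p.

DWL = 55.8

Market equilibrium (private): 43.3 + 3.3x = 126.0 - 0.8x → x_m = 20.1707.
Social marginal benefit = demand + MEB = 147.4 - 0.8x.
Set SMB = MC: 147.4 - 0.8x = 43.3 + 3.3x → x* = 25.3902.
Height of the DWL triangle at x_m is SMB(x_m) − MC(x_m) = MEB(x_m) = 21.4000.
DWL = ½ × 5.2195 × 21.4000 = 55.8487.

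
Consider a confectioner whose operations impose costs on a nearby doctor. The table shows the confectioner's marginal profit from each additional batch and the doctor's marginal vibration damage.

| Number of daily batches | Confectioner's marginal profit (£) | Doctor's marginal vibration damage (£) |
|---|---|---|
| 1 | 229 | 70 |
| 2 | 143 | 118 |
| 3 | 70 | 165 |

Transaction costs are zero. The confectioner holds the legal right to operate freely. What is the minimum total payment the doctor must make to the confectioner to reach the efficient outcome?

£70

Left alone the confectioner would choose level 3 (marginal profit stays positive).
Efficient level: k* = 2 (marginal profit ≥ marginal vibration damage through 2).
The doctor must at least cover the confectioner's forgone profit from cutting 3→2: 70 = 70.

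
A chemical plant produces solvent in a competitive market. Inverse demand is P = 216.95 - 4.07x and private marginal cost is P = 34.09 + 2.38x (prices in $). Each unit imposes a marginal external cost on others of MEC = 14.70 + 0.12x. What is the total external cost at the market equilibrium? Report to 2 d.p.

$464.98

Market equilibrium (private): 34.09 + 2.38x = 216.95 - 4.07x → x_m = 28.3504.
Total external cost = ∫₀^{x_m} (14.70 + 0.12x) dx = 14.70×28.3504 + ½×0.12×28.3504² = 464.9756.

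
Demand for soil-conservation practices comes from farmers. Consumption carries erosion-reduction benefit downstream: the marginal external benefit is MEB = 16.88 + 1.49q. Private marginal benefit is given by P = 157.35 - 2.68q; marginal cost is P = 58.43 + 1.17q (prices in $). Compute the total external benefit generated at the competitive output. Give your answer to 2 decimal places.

Market equilibrium (private): 58.43 + 1.17q = 157.35 - 2.68q → q_m = 25.6935.
Total external benefit = ∫₀^{q_m} (16.88 + 1.49q) dq = 16.88×25.6935 + ½×1.49×25.6935² = 925.5225.

$925.52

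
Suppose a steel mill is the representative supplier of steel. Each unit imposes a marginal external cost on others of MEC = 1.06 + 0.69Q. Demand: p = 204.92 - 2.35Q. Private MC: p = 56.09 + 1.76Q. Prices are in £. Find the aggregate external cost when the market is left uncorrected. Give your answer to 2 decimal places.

£490.78

Market equilibrium (private): 56.09 + 1.76Q = 204.92 - 2.35Q → Q_m = 36.2117.
Total external cost = ∫₀^{Q_m} (1.06 + 0.69Q) dQ = 1.06×36.2117 + ½×0.69×36.2117² = 490.7785.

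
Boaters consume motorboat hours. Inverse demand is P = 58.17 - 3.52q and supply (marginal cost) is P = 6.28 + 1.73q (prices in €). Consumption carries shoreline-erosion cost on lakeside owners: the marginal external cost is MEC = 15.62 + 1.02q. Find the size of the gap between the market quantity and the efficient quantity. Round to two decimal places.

4.10 units

Market equilibrium (private): 6.28 + 1.73q = 58.17 - 3.52q → q_m = 9.8838.
Social marginal benefit = demand − MEC = 42.55 - 4.54q.
Set SMB = MC: 42.55 - 4.54q = 6.28 + 1.73q → q* = 5.7847.
Gap = |9.8838 − 5.7847| = 4.0991.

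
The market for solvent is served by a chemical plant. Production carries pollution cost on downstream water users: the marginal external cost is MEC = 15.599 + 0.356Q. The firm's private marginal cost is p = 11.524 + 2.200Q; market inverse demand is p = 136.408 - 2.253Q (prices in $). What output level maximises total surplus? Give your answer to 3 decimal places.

Q* = 22.725

Social marginal cost = private MC + MEC = 27.123 + 2.556Q.
Set SMC = demand: 27.123 + 2.556Q = 136.408 - 2.253Q → Q* = 22.7251.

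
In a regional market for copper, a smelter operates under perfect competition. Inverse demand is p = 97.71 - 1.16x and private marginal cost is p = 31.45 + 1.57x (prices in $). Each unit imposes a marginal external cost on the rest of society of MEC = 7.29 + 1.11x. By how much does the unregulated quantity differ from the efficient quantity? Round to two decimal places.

8.91 units

Market equilibrium (private): 31.45 + 1.57x = 97.71 - 1.16x → x_m = 24.2711.
Social marginal cost = private MC + MEC = 38.74 + 2.68x.
Set SMC = demand: 38.74 + 2.68x = 97.71 - 1.16x → x* = 15.3568.
Gap = |24.2711 − 15.3568| = 8.9143.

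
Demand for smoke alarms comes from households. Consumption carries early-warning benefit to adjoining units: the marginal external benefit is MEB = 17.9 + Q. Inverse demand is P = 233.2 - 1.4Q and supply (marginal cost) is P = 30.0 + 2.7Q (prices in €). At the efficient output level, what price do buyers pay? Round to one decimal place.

Social marginal benefit = demand + MEB = 251.1 - 0.4Q.
Set SMB = MC: 251.1 - 0.4Q = 30.0 + 2.7Q → Q* = 71.3226.
Consumer price on the demand curve at Q*: 233.2 − 1.4×71.3226 = 133.3484.

P = €133.3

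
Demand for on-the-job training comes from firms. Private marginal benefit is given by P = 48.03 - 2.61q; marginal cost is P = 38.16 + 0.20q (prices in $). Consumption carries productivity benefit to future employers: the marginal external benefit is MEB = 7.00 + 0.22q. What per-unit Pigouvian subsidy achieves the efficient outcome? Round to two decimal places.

subsidy = $8.43 per unit

Social marginal benefit = demand + MEB = 55.03 - 2.39q.
Set SMB = MC: 55.03 - 2.39q = 38.16 + 0.20q → q* = 6.5135.
The Pigouvian subsidy equals MEB at q*: 7.00 + 0.22×6.5135 = 8.4330.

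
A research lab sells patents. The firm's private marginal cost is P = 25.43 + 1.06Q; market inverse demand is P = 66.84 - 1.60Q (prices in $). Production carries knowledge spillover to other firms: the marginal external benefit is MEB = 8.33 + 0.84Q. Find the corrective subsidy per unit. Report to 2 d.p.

subsidy = $31.29 per unit

Social marginal cost = private MC − MEB = 17.10 + 0.22Q.
Set SMC = demand: 17.10 + 0.22Q = 66.84 - 1.60Q → Q* = 27.3297.
The Pigouvian subsidy equals MEB at Q*: 8.33 + 0.84×27.3297 = 31.2869.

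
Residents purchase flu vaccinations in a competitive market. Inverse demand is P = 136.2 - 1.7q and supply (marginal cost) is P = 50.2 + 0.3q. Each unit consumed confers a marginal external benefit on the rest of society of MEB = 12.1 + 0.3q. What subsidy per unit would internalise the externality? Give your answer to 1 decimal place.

subsidy = 29.4 per unit

Social marginal benefit = demand + MEB = 148.3 - 1.4q.
Set SMB = MC: 148.3 - 1.4q = 50.2 + 0.3q → q* = 57.7059.
The Pigouvian subsidy equals MEB at q*: 12.1 + 0.3×57.7059 = 29.4118.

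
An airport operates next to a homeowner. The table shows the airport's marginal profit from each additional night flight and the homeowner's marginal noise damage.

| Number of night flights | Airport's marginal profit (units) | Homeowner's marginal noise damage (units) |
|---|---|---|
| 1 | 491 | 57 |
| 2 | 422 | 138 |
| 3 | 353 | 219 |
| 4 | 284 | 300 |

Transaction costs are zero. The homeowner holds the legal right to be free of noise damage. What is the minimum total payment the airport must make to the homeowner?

Efficient level: marginal profit ≥ marginal noise damage through level 3, so k* = 3.
With the homeowner holding the right, the airport must at least compensate total damage at k*: 57 + 138 + 219 = 414.

414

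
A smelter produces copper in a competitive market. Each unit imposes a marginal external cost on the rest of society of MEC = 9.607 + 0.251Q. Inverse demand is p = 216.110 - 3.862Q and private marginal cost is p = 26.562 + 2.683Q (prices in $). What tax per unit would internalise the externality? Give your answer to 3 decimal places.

tax = $16.253 per unit

Social marginal cost = private MC + MEC = 36.169 + 2.934Q.
Set SMC = demand: 36.169 + 2.934Q = 216.110 - 3.862Q → Q* = 26.4775.
The Pigouvian tax equals MEC at Q*: 9.607 + 0.251×26.4775 = 16.2529.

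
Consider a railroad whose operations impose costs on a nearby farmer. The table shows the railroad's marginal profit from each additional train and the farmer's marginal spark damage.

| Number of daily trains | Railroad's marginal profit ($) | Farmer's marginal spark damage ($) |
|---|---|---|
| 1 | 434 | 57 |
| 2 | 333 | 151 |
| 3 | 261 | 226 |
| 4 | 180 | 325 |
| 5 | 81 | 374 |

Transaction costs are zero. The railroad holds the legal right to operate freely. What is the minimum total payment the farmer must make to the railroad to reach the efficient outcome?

Left alone the railroad would choose level 5 (marginal profit stays positive).
Efficient level: k* = 3 (marginal profit ≥ marginal spark damage through 3).
The farmer must at least cover the railroad's forgone profit from cutting 5→3: 180 + 81 = 261.

$261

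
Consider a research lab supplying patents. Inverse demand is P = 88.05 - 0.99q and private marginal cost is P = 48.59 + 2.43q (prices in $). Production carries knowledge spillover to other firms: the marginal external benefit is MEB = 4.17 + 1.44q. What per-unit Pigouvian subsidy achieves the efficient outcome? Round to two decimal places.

Social marginal cost = private MC − MEB = 44.42 + 0.99q.
Set SMC = demand: 44.42 + 0.99q = 88.05 - 0.99q → q* = 22.0354.
The Pigouvian subsidy equals MEB at q*: 4.17 + 1.44×22.0354 = 35.9010.

subsidy = $35.90 per unit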